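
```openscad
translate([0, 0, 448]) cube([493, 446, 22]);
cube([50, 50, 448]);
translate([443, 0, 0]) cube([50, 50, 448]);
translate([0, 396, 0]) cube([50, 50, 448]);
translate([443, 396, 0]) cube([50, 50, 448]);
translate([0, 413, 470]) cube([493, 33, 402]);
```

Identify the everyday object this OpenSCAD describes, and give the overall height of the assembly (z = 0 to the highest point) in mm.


A chair. The overall height is 872 mm.

A slab on four corner posts with a tall panel at the back — a chair. The seat slab sits at z = 448 with thickness 22, and the 402 mm backrest starts at the seat top, so the overall height is 448 + 22 + 402 = 872 mm.


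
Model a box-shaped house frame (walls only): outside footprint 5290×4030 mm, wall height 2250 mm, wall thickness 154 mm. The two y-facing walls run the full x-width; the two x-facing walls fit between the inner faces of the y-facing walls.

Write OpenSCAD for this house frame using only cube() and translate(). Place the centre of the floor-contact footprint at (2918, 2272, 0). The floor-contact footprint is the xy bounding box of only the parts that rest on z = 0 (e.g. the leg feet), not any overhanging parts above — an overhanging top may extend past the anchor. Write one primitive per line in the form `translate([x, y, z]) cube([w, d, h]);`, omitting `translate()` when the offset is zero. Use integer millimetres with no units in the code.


translate([273, 257, 0]) cube([5290, 154, 2250]);
translate([273, 4133, 0]) cube([5290, 154, 2250]);
translate([273, 411, 0]) cube([154, 3722, 2250]);
translate([5409, 411, 0]) cube([154, 3722, 2250]);


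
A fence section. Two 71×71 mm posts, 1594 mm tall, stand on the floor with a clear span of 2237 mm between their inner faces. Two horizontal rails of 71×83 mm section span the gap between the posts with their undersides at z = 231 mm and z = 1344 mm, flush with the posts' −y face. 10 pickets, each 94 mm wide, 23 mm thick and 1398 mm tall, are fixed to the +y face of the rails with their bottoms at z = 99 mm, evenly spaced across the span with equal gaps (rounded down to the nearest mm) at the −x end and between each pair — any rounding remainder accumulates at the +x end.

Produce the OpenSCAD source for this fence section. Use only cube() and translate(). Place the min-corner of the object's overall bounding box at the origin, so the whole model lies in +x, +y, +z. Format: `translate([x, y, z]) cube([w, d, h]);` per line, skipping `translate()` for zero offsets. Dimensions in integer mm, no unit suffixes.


cube([71, 71, 1594]);
translate([2308, 0, 0]) cube([71, 71, 1594]);
translate([71, 0, 231]) cube([2237, 71, 83]);
translate([71, 0, 1344]) cube([2237, 71, 83]);
translate([188, 71, 99]) cube([94, 23, 1398]);
translate([399, 71, 99]) cube([94, 23, 1398]);
translate([610, 71, 99]) cube([94, 23, 1398]);
translate([821, 71, 99]) cube([94, 23, 1398]);
translate([1032, 71, 99]) cube([94, 23, 1398]);
translate([1243, 71, 99]) cube([94, 23, 1398]);
translate([1454, 71, 99]) cube([94, 23, 1398]);
translate([1665, 71, 99]) cube([94, 23, 1398]);
translate([1876, 71, 99]) cube([94, 23, 1398]);
translate([2087, 71, 99]) cube([94, 23, 1398]);


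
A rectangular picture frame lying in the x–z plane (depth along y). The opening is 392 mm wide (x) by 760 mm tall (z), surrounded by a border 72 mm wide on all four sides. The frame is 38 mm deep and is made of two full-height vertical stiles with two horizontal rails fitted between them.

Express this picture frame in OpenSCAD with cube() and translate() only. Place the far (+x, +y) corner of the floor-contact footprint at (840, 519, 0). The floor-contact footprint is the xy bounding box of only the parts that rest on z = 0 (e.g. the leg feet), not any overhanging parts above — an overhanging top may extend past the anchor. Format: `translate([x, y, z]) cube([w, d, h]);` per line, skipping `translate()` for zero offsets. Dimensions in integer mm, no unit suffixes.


translate([304, 481, 0]) cube([72, 38, 904]);
translate([768, 481, 0]) cube([72, 38, 904]);
translate([376, 481, 0]) cube([392, 38, 72]);
translate([376, 481, 832]) cube([392, 38, 72]);


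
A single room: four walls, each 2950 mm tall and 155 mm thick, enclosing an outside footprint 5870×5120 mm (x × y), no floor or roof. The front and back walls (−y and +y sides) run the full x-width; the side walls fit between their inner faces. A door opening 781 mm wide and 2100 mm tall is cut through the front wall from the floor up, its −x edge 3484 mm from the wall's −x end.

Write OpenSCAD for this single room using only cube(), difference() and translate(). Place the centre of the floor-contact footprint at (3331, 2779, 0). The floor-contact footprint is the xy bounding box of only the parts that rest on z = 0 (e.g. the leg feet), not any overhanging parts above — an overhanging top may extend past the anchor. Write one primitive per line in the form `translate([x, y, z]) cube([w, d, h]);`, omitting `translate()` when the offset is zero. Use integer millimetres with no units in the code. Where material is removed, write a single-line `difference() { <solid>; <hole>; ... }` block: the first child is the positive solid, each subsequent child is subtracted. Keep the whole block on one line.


difference() { translate([396, 219, 0]) cube([5870, 155, 2950]); translate([3880, 219, 0]) cube([781, 155, 2100]); }
translate([396, 5184, 0]) cube([5870, 155, 2950]);
translate([396, 374, 0]) cube([155, 4810, 2950]);
translate([6111, 374, 0]) cube([155, 4810, 2950]);


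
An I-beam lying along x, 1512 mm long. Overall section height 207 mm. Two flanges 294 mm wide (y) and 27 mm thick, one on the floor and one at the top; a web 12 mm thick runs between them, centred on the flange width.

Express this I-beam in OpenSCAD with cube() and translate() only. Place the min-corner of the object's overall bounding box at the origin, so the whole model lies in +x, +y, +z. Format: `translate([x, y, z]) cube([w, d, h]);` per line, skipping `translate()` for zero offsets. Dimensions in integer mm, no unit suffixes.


cube([1512, 294, 27]);
translate([0, 141, 27]) cube([1512, 12, 153]);
translate([0, 0, 180]) cube([1512, 294, 27]);


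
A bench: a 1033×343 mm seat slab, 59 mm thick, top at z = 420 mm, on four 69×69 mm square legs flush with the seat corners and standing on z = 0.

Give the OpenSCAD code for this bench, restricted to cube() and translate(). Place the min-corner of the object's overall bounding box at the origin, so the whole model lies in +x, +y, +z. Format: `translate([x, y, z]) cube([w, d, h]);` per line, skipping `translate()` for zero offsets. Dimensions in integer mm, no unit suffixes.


translate([0, 0, 361]) cube([1033, 343, 59]);
cube([69, 69, 361]);
translate([0, 274, 0]) cube([69, 69, 361]);
translate([964, 0, 0]) cube([69, 69, 361]);
translate([964, 274, 0]) cube([69, 69, 361]);


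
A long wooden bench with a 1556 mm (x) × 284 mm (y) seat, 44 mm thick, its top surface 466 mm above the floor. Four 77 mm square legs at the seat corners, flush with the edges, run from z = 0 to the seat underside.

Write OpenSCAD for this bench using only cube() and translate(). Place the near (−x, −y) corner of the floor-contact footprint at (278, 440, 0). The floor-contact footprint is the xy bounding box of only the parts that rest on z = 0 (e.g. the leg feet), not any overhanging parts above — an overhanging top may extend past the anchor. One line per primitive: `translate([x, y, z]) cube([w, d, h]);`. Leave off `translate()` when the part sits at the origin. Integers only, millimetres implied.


translate([278, 440, 422]) cube([1556, 284, 44]);
translate([278, 440, 0]) cube([77, 77, 422]);
translate([278, 647, 0]) cube([77, 77, 422]);
translate([1757, 440, 0]) cube([77, 77, 422]);
translate([1757, 647, 0]) cube([77, 77, 422]);


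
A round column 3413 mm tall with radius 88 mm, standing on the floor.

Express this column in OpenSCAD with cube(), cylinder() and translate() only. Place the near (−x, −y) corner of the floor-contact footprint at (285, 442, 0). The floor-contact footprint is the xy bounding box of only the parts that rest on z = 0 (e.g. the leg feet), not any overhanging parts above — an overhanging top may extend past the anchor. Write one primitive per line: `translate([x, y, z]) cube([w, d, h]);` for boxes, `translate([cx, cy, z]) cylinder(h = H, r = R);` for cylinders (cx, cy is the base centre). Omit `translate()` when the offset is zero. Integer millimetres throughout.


translate([373, 530, 0]) cylinder(h = 3413, r = 88);


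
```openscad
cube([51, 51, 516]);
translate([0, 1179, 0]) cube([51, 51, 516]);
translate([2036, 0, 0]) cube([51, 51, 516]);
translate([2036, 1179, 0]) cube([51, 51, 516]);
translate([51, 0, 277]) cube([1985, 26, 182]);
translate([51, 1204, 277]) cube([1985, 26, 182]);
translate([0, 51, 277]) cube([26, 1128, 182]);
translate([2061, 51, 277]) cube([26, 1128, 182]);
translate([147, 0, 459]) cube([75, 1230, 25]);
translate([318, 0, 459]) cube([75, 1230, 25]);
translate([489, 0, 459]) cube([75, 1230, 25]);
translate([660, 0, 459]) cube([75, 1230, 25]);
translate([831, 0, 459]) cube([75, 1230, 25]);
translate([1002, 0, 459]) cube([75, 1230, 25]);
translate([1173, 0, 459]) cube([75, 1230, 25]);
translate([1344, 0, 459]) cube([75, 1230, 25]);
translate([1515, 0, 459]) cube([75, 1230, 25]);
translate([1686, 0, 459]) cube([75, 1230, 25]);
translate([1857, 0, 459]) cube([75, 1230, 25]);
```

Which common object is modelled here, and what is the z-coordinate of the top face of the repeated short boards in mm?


A bed frame. The slat-top height is 484 mm.

Four posts, four rails, and a row of slats — a bed frame. Slats sit on the rails at z = 277 + 182 = 459; with slat thickness 25, the top is 484 mm.


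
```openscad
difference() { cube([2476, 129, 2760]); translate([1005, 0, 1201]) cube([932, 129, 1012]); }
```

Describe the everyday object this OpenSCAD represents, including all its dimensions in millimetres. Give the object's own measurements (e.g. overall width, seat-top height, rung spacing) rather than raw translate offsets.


A wall 2476 mm long (x), 129 mm thick (y), 2760 mm tall, with a rectangular window opening cut through it. The opening is 932 mm wide and 1012 mm tall; its sill is at z = 1201 mm and its near (−x) edge is 1005 mm from the wall's −x end. The opening passes through the full wall thickness.


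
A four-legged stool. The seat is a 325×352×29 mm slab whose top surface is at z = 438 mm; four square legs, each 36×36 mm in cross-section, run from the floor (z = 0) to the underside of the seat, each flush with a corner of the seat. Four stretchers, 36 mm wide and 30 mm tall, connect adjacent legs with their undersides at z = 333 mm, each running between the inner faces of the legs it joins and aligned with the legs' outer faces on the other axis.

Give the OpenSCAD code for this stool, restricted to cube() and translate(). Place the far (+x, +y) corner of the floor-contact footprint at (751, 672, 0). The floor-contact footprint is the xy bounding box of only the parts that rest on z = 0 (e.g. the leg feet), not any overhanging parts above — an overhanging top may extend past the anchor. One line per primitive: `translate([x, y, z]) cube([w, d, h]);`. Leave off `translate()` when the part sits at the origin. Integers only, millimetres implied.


translate([426, 320, 409]) cube([325, 352, 29]);
translate([426, 320, 0]) cube([36, 36, 409]);
translate([715, 320, 0]) cube([36, 36, 409]);
translate([426, 636, 0]) cube([36, 36, 409]);
translate([715, 636, 0]) cube([36, 36, 409]);
translate([462, 320, 333]) cube([253, 36, 30]);
translate([462, 636, 333]) cube([253, 36, 30]);
translate([426, 356, 333]) cube([36, 280, 30]);
translate([715, 356, 333]) cube([36, 280, 30]);


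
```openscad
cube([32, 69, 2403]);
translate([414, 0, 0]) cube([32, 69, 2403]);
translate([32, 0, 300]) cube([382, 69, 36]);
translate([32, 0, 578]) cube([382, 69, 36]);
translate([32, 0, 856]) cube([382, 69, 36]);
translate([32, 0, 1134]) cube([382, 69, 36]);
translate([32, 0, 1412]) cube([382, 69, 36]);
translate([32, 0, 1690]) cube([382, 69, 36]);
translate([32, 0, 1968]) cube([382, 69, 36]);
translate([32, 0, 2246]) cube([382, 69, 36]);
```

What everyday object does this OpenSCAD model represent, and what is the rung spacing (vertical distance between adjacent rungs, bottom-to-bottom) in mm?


A ladder. The rung spacing is 278 mm.

Two tall 32×69 posts with 8 short bars between them — a ladder. Adjacent rungs sit at z = 300 and z = 578, so the spacing is 578 − 300 = 278 mm.


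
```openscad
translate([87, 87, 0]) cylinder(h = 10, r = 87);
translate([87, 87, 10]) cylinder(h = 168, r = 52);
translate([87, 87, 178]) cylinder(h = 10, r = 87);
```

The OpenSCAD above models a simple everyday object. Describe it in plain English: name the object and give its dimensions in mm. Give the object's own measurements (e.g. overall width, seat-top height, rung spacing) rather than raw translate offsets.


A spool: two coaxial disc flanges of radius 87 mm and thickness 10 mm, joined by a core cylinder of radius 52 mm and height 168 mm. The lower flange rests on z = 0 and the three cylinders share a vertical axis.


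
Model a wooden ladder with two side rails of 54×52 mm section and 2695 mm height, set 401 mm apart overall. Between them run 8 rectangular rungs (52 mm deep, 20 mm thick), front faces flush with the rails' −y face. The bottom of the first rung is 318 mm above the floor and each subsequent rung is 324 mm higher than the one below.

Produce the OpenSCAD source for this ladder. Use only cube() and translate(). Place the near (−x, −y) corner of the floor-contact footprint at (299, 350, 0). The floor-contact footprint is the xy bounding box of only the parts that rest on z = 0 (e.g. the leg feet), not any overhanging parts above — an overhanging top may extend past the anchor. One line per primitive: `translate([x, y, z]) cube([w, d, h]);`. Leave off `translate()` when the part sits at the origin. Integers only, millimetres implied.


translate([299, 350, 0]) cube([54, 52, 2695]);
translate([646, 350, 0]) cube([54, 52, 2695]);
translate([353, 350, 318]) cube([293, 52, 20]);
translate([353, 350, 642]) cube([293, 52, 20]);
translate([353, 350, 966]) cube([293, 52, 20]);
translate([353, 350, 1290]) cube([293, 52, 20]);
translate([353, 350, 1614]) cube([293, 52, 20]);
translate([353, 350, 1938]) cube([293, 52, 20]);
translate([353, 350, 2262]) cube([293, 52, 20]);
translate([353, 350, 2586]) cube([293, 52, 20]);


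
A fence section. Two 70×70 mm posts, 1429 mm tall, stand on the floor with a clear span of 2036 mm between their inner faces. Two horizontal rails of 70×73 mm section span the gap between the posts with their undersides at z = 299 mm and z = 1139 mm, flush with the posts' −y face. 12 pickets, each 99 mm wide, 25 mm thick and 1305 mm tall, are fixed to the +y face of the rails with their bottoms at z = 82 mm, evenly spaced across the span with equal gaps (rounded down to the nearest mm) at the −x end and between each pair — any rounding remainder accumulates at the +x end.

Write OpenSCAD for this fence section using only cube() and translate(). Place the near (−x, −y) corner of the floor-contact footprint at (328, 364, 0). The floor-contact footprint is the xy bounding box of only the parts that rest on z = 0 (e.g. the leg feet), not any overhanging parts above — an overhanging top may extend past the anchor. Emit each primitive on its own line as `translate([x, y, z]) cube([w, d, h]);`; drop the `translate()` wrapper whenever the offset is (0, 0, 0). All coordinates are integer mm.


translate([328, 364, 0]) cube([70, 70, 1429]);
translate([2434, 364, 0]) cube([70, 70, 1429]);
translate([398, 364, 299]) cube([2036, 70, 73]);
translate([398, 364, 1139]) cube([2036, 70, 73]);
translate([463, 434, 82]) cube([99, 25, 1305]);
translate([627, 434, 82]) cube([99, 25, 1305]);
translate([791, 434, 82]) cube([99, 25, 1305]);
translate([955, 434, 82]) cube([99, 25, 1305]);
translate([1119, 434, 82]) cube([99, 25, 1305]);
translate([1283, 434, 82]) cube([99, 25, 1305]);
translate([1447, 434, 82]) cube([99, 25, 1305]);
translate([1611, 434, 82]) cube([99, 25, 1305]);
translate([1775, 434, 82]) cube([99, 25, 1305]);
translate([1939, 434, 82]) cube([99, 25, 1305]);
translate([2103, 434, 82]) cube([99, 25, 1305]);
translate([2267, 434, 82]) cube([99, 25, 1305]);


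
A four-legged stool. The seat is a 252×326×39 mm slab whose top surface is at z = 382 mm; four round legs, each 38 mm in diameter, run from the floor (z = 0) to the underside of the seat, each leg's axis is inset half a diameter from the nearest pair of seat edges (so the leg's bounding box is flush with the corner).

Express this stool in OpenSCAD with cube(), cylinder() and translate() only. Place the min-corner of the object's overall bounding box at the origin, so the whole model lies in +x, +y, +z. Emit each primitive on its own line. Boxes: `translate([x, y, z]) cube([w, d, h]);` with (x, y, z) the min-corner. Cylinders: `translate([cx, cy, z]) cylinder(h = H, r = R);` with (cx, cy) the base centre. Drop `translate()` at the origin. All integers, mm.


translate([0, 0, 343]) cube([252, 326, 39]);
translate([19, 19, 0]) cylinder(h = 343, r = 19);
translate([233, 19, 0]) cylinder(h = 343, r = 19);
translate([19, 307, 0]) cylinder(h = 343, r = 19);
translate([233, 307, 0]) cylinder(h = 343, r = 19);


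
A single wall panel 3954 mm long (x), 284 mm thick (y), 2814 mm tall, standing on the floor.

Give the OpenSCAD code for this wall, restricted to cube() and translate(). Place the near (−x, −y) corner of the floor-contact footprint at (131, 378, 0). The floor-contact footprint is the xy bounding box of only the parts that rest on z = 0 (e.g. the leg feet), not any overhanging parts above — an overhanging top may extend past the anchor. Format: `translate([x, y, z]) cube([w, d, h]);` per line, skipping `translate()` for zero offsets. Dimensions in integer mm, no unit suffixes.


translate([131, 378, 0]) cube([3954, 284, 2814]);


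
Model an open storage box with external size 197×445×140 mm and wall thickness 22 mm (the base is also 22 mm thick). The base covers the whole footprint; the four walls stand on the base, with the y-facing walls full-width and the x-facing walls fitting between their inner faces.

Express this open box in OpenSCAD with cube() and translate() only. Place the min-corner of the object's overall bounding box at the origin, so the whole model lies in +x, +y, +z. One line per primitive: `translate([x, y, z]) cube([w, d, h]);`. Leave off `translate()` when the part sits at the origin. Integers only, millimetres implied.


cube([197, 445, 22]);
translate([0, 0, 22]) cube([197, 22, 118]);
translate([0, 423, 22]) cube([197, 22, 118]);
translate([0, 22, 22]) cube([22, 401, 118]);
translate([175, 22, 22]) cube([22, 401, 118]);


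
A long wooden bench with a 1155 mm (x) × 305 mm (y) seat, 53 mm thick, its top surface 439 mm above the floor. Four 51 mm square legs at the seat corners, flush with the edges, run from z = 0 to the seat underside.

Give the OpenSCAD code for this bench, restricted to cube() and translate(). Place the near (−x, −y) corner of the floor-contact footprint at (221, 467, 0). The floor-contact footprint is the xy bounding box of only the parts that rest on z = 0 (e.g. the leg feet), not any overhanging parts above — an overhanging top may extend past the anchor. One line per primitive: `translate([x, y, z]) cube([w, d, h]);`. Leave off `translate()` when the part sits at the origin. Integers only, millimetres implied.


// leg_h = 439 − 53 = 386
translate([221, 467, 386]) cube([1155, 305, 53]);
translate([221, 467, 0]) cube([51, 51, 386]);
translate([221, 721, 0]) cube([51, 51, 386]);
translate([1325, 467, 0]) cube([51, 51, 386]);
translate([1325, 721, 0]) cube([51, 51, 386]);


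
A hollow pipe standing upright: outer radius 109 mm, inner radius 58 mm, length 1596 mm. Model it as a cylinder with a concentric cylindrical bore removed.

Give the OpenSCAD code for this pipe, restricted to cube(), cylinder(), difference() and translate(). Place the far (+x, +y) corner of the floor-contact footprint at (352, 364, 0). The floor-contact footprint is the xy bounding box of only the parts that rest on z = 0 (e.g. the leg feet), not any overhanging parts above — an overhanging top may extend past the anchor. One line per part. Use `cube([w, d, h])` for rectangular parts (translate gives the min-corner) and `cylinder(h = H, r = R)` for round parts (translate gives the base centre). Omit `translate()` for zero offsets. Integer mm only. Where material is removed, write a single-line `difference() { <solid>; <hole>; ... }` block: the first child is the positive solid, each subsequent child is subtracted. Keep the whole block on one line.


difference() { translate([243, 255, 0]) cylinder(h = 1596, r = 109); translate([243, 255, 0]) cylinder(h = 1596, r = 58); }


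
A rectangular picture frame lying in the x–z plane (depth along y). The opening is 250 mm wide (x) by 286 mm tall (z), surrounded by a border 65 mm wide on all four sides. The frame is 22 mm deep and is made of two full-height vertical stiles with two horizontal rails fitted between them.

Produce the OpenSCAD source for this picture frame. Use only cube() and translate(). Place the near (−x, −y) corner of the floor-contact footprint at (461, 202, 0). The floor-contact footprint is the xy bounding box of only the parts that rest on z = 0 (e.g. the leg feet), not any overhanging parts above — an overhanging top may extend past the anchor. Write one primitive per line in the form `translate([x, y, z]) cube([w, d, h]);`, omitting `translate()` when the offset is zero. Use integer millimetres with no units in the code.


translate([461, 202, 0]) cube([65, 22, 416]);
translate([776, 202, 0]) cube([65, 22, 416]);
translate([526, 202, 0]) cube([250, 22, 65]);
translate([526, 202, 351]) cube([250, 22, 65]);


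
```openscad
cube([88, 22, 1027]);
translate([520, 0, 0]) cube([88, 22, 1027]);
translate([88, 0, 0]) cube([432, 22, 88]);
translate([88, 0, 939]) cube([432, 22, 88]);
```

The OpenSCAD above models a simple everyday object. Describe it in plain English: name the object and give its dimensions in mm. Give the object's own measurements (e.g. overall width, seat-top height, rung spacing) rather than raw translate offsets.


A rectangular picture frame lying in the x–z plane (depth along y). The opening is 432 mm wide (x) by 851 mm tall (z), surrounded by a border 88 mm wide on all four sides. The frame is 22 mm deep and is made of two full-height vertical stiles with two horizontal rails fitted between them.


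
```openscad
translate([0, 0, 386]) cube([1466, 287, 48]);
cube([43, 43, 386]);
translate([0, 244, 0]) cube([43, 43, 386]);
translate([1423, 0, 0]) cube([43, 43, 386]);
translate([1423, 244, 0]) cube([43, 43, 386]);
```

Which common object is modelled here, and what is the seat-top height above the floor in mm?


A bench. The seat-top height is 434 mm.

A long slab on four corner posts — a bench. The slab sits at z = 386 with thickness 48, so the top is 386 + 48 = 434 mm.


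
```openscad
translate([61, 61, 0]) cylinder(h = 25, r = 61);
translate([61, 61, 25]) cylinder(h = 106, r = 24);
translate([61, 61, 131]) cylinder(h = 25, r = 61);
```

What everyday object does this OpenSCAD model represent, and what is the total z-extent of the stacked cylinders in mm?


A spool. The overall height is 156 mm.

Three coaxial cylinders, large–small–large — a spool. Two 25 mm flanges and a 106 mm core give 25 + 106 + 25 = 156 mm.


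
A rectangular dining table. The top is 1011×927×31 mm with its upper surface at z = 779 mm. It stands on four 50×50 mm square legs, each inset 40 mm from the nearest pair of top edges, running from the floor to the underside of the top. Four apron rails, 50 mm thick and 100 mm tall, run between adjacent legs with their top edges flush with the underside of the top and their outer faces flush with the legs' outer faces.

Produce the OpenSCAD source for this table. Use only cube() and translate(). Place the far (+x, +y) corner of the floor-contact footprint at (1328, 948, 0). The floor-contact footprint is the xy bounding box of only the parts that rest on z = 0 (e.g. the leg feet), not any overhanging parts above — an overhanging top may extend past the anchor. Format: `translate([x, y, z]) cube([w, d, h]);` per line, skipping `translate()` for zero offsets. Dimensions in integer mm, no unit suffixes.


// leg_h = 779 - 31 = 748
// apron z = 748 - 100 = 648
translate([357, 61, 748]) cube([1011, 927, 31]);
translate([397, 101, 0]) cube([50, 50, 748]);
translate([1278, 101, 0]) cube([50, 50, 748]);
translate([397, 898, 0]) cube([50, 50, 748]);
translate([1278, 898, 0]) cube([50, 50, 748]);
translate([447, 101, 648]) cube([831, 50, 100]);
translate([447, 898, 648]) cube([831, 50, 100]);
translate([397, 151, 648]) cube([50, 747, 100]);
translate([1278, 151, 648]) cube([50, 747, 100]);


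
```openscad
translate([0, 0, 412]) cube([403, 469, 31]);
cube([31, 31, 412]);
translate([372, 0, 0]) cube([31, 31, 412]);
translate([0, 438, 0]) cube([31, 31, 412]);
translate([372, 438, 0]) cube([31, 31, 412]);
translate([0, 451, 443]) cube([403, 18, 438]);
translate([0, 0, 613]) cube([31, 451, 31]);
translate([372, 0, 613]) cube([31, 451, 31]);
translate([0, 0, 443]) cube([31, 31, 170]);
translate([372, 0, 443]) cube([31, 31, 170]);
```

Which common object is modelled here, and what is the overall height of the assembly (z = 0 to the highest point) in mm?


A chair. The overall height is 881 mm.

A slab on four corner posts with a tall panel at the back — a chair. The seat slab sits at z = 412 with thickness 31, and the 438 mm backrest starts at the seat top, so the overall height is 412 + 31 + 438 = 881 mm.


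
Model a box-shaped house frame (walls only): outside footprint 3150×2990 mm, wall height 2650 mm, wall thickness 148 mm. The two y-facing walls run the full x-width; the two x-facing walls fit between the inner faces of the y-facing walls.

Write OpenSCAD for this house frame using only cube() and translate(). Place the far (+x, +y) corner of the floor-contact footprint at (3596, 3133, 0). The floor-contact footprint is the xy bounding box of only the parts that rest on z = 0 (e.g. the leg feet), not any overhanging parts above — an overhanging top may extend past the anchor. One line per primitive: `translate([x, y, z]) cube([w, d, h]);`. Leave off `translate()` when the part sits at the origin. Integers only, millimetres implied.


translate([446, 143, 0]) cube([3150, 148, 2650]);
translate([446, 2985, 0]) cube([3150, 148, 2650]);
translate([446, 291, 0]) cube([148, 2694, 2650]);
translate([3448, 291, 0]) cube([148, 2694, 2650]);


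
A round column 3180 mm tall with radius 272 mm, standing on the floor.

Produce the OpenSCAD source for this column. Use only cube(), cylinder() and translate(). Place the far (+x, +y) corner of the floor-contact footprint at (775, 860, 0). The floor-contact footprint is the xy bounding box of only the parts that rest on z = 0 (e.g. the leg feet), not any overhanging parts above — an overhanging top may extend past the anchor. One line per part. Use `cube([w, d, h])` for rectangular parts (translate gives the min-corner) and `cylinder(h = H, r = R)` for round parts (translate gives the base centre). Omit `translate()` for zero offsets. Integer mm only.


translate([503, 588, 0]) cylinder(h = 3180, r = 272);


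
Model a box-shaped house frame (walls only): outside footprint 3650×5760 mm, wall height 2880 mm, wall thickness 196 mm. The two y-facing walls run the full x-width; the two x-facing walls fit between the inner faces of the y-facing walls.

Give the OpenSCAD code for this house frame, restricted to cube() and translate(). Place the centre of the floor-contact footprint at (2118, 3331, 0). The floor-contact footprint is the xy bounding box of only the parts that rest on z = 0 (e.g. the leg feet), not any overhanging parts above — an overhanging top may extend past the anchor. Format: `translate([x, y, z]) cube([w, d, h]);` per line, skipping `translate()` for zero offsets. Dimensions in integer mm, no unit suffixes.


translate([293, 451, 0]) cube([3650, 196, 2880]);
translate([293, 6015, 0]) cube([3650, 196, 2880]);
translate([293, 647, 0]) cube([196, 5368, 2880]);
translate([3747, 647, 0]) cube([196, 5368, 2880]);


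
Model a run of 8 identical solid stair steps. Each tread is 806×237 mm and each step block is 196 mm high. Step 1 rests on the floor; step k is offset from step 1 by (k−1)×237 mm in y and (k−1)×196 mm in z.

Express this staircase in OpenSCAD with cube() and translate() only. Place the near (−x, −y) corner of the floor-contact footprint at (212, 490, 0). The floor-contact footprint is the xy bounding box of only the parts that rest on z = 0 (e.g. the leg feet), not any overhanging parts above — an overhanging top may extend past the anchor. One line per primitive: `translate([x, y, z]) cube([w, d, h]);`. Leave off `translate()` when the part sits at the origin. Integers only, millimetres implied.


translate([212, 490, 0]) cube([806, 237, 196]);
translate([212, 727, 196]) cube([806, 237, 196]);
translate([212, 964, 392]) cube([806, 237, 196]);
translate([212, 1201, 588]) cube([806, 237, 196]);
translate([212, 1438, 784]) cube([806, 237, 196]);
translate([212, 1675, 980]) cube([806, 237, 196]);
translate([212, 1912, 1176]) cube([806, 237, 196]);
translate([212, 2149, 1372]) cube([806, 237, 196]);


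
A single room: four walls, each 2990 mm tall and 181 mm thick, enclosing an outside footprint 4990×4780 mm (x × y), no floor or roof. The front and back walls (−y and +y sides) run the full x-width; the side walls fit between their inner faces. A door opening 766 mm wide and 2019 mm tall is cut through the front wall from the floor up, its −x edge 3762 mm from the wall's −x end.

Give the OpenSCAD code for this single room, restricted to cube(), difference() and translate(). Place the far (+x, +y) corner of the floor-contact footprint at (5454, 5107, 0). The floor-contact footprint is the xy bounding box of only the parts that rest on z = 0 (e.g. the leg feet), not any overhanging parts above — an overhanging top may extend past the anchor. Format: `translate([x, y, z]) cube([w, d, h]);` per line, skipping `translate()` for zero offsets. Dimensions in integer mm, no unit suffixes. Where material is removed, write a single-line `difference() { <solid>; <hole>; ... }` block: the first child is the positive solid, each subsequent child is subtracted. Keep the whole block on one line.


difference() { translate([464, 327, 0]) cube([4990, 181, 2990]); translate([4226, 327, 0]) cube([766, 181, 2019]); }
translate([464, 4926, 0]) cube([4990, 181, 2990]);
translate([464, 508, 0]) cube([181, 4418, 2990]);
translate([5273, 508, 0]) cube([181, 4418, 2990]);


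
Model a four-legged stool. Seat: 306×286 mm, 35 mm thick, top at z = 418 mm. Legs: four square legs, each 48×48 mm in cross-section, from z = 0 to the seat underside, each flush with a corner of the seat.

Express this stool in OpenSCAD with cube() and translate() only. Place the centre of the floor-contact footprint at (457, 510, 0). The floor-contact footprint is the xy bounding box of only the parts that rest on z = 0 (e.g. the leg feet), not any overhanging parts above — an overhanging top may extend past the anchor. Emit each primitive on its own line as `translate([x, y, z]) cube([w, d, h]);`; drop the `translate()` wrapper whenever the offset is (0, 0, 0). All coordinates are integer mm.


translate([304, 367, 383]) cube([306, 286, 35]);
translate([304, 367, 0]) cube([48, 48, 383]);
translate([562, 367, 0]) cube([48, 48, 383]);
translate([304, 605, 0]) cube([48, 48, 383]);
translate([562, 605, 0]) cube([48, 48, 383]);


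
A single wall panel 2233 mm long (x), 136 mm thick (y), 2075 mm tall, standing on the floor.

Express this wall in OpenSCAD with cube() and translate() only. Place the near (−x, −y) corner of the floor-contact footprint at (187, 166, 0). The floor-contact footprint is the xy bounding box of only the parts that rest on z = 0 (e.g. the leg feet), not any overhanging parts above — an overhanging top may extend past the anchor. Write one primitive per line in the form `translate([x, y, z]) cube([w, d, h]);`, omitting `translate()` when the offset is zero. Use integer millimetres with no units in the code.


translate([187, 166, 0]) cube([2233, 136, 2075]);


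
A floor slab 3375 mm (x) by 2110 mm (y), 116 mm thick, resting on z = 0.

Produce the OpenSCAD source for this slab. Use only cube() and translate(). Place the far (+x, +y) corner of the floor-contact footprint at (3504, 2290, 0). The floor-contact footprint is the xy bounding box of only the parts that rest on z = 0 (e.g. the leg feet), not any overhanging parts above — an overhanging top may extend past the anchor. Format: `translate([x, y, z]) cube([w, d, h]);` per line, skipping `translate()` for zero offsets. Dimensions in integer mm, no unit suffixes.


translate([129, 180, 0]) cube([3375, 2110, 116]);


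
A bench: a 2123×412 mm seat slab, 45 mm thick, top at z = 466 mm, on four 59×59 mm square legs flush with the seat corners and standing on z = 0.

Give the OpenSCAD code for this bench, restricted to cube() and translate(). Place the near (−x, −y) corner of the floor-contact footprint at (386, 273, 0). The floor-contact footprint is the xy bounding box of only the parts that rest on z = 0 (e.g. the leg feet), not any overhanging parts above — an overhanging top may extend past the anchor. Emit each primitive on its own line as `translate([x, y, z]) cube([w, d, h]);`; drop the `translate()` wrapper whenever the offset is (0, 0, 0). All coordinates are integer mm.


translate([386, 273, 421]) cube([2123, 412, 45]);
translate([386, 273, 0]) cube([59, 59, 421]);
translate([386, 626, 0]) cube([59, 59, 421]);
translate([2450, 273, 0]) cube([59, 59, 421]);
translate([2450, 626, 0]) cube([59, 59, 421]);


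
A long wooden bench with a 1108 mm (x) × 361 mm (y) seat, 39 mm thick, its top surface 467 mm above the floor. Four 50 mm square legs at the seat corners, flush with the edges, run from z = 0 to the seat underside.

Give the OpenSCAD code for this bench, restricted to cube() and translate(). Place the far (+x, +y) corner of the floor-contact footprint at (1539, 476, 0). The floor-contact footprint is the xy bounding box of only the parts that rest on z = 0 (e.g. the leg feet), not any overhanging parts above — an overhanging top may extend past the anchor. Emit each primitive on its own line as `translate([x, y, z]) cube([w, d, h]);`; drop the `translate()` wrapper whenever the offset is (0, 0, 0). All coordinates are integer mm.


translate([431, 115, 428]) cube([1108, 361, 39]);
translate([431, 115, 0]) cube([50, 50, 428]);
translate([431, 426, 0]) cube([50, 50, 428]);
translate([1489, 115, 0]) cube([50, 50, 428]);
translate([1489, 426, 0]) cube([50, 50, 428]);


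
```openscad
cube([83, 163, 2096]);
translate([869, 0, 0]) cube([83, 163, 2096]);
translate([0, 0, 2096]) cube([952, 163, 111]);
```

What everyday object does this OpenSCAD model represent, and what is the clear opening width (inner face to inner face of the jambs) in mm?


A door frame. The clear opening width is 786 mm.

Two 2096 mm tall posts with a header on top — a door frame. The left jamb is 83 mm wide at x = 0; the right jamb starts at x = 869. The clear opening is 869 − 83 = 786 mm.


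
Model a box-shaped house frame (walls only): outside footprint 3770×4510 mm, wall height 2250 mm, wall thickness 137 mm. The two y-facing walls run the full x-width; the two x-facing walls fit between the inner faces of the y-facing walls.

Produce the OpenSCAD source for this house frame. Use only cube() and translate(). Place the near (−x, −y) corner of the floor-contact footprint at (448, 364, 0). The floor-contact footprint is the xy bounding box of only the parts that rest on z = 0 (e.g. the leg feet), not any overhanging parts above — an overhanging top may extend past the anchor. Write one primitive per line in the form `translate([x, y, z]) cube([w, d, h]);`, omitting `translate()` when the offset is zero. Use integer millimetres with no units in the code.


translate([448, 364, 0]) cube([3770, 137, 2250]);
translate([448, 4737, 0]) cube([3770, 137, 2250]);
translate([448, 501, 0]) cube([137, 4236, 2250]);
translate([4081, 501, 0]) cube([137, 4236, 2250]);


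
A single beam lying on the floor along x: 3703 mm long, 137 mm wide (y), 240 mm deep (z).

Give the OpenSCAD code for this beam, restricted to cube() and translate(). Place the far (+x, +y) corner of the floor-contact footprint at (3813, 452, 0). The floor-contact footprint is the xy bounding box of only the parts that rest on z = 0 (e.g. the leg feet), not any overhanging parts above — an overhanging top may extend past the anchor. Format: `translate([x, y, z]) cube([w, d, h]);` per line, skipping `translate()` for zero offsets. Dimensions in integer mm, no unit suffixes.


translate([110, 315, 0]) cube([3703, 137, 240]);


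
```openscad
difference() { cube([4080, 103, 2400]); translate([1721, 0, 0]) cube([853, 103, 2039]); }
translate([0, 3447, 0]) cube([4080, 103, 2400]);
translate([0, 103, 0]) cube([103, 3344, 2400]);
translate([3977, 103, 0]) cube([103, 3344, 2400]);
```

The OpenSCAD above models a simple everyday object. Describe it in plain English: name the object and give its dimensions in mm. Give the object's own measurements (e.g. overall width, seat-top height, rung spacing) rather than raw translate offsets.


A single room: four walls, each 2400 mm tall and 103 mm thick, enclosing an outside footprint 4080×3550 mm (x × y), no floor or roof. The front and back walls (−y and +y sides) run the full x-width; the side walls fit between their inner faces. A door opening 853 mm wide and 2039 mm tall is cut through the front wall from the floor up, its −x edge 1721 mm from the wall's −x end.


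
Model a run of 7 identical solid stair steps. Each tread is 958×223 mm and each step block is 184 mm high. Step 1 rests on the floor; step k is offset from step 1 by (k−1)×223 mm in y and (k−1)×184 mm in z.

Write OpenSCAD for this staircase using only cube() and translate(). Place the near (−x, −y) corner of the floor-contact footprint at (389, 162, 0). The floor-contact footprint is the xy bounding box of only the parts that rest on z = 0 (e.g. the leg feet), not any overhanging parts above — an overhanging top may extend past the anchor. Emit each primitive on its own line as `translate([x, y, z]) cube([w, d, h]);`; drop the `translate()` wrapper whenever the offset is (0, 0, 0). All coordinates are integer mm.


translate([389, 162, 0]) cube([958, 223, 184]);
translate([389, 385, 184]) cube([958, 223, 184]);
translate([389, 608, 368]) cube([958, 223, 184]);
translate([389, 831, 552]) cube([958, 223, 184]);
translate([389, 1054, 736]) cube([958, 223, 184]);
translate([389, 1277, 920]) cube([958, 223, 184]);
translate([389, 1500, 1104]) cube([958, 223, 184]);


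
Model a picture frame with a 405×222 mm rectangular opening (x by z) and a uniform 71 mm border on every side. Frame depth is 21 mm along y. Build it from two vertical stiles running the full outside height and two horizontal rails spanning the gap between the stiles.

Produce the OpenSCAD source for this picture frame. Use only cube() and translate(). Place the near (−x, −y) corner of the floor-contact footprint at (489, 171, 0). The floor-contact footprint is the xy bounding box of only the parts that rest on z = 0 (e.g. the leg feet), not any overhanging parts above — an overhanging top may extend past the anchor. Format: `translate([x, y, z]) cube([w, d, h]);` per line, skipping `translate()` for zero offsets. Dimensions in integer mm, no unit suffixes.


translate([489, 171, 0]) cube([71, 21, 364]);
translate([965, 171, 0]) cube([71, 21, 364]);
translate([560, 171, 0]) cube([405, 21, 71]);
translate([560, 171, 293]) cube([405, 21, 71]);
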